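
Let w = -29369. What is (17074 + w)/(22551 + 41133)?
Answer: -12295/63684 ≈ -0.19306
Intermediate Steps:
(17074 + w)/(22551 + 41133) = (17074 - 29369)/(22551 + 41133) = -12295/63684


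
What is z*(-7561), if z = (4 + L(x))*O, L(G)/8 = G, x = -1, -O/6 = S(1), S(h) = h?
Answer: -181464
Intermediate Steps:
O = -6 (O = -6*1 = -6)
L(G) = 8*G
z = 24 (z = (4 + 8*(-1))*(-6) = (4 - 8)*(-6) = -4*(-6) = 24)
z*(-7561) = 24*(-7561) = -181464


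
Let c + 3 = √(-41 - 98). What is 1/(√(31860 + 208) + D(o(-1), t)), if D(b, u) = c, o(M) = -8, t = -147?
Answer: 1/(-3 + 2*√8017 + I*√139) ≈ 0.005654 - 0.00037859*I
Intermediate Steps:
c = -3 + I*√139 (c = -3 + √(-41 - 98) = -3 + √(-139) = -3 + I*√139 ≈ -3.0 + 11.79*I)
D(b, u) = -3 + I*√139
1/(√(31860 + 208) + D(o(-1), t)) = 1/(√(31860 + 208) + (-3 + I*√139)) = 1/(√32068 + (-3 + I*√139)) = 1/(2*√8017 + (-3 + I*√139)) = 1/(-3 + 2*√8017 + I*√139)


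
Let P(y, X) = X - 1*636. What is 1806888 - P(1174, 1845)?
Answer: 1805679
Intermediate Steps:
P(y, X) = -636 + X (P(y, X) = X - 636 = -636 + X)
1806888 - P(1174, 1845) = 1806888 - (-636 + 1845) = 1806888 - 1*1209 = 1806888 - 1209 = 1805679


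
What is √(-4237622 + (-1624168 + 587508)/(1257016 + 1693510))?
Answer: 2*I*√2305691295140961727/1475263 ≈ 2058.5*I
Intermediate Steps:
√(-4237622 + (-1624168 + 587508)/(1257016 + 1693510)) = √(-4237622 - 1036660/2950526) = √(-4237622 - 1036660*1/2950526) = √(-4237622 - 518330/1475263) = √(-6251607462916/1475263) = 2*I*√2305691295140961727/1475263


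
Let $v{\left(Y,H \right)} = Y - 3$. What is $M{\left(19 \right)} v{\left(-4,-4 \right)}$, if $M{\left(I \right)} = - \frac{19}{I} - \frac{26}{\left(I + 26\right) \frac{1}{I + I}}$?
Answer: $\frac{7231}{45} \approx 160.69$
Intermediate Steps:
$v{\left(Y,H \right)} = -3 + Y$
$M{\left(I \right)} = - \frac{19}{I} - \frac{52 I}{26 + I}$ ($M{\left(I \right)} = - \frac{19}{I} - \frac{26}{\left(26 + I\right) \frac{1}{2 I}} = - \frac{19}{I} - \frac{26}{\frac{1}{2} \frac{1}{I} \left(26 + I\right)} = - \frac{19}{I} - 26 \frac{2 I}{26 + I} = - \frac{19}{I} - \frac{52 I}{26 + I}$)
$M{\left(19 \right)} v{\left(-4,-4 \right)} = \frac{-494 - 52 \cdot 19^{2} - 361}{19 \left(26 + 19\right)} \left(-3 - 4\right) = \frac{-494 - 18772 - 361}{19 \cdot 45} \left(-7\right) = \frac{1}{19} \cdot \frac{1}{45} \left(-494 - 18772 - 361\right) \left(-7\right) = \frac{1}{19} \cdot \frac{1}{45} \left(-19627\right) \left(-7\right) = \left(- \frac{1033}{45}\right) \left(-7\right) = \frac{7231}{45}$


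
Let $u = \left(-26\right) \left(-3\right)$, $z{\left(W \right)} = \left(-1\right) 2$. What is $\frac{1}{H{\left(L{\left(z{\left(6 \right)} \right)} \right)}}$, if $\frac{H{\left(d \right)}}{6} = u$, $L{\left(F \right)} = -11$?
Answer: $\frac{1}{468} \approx 0.0021368$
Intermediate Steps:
$z{\left(W \right)} = -2$
$u = 78$
$H{\left(d \right)} = 468$ ($H{\left(d \right)} = 6 \cdot 78 = 468$)
$\frac{1}{H{\left(L{\left(z{\left(6 \right)} \right)} \right)}} = \frac{1}{468}$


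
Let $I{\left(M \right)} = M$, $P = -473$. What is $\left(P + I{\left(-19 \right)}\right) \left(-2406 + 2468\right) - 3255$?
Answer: $-33759$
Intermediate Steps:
$\left(P + I{\left(-19 \right)}\right) \left(-2406 + 2468\right) - 3255 = \left(-473 - 19\right) \left(-2406 + 2468\right) - 3255 = \left(-492\right) 62 - 3255 = -30504 - 3255 = -33759$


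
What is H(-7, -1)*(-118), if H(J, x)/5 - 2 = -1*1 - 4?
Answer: 1770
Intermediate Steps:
H(J, x) = -15 (H(J, x) = 10 + 5*(-1*1 - 4) = 10 + 5*(-1 - 4) = 10 + 5*(-5) = 10 - 25 = -15)
H(-7, -1)*(-118) = -15*(-118) = 1770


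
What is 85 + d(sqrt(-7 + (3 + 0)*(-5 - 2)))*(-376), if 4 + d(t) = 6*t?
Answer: 1589 - 4512*I*sqrt(7) ≈ 1589.0 - 11938.0*I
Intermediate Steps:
d(t) = -4 + 6*t
85 + d(sqrt(-7 + (3 + 0)*(-5 - 2)))*(-376) = 85 + (-4 + 6*sqrt(-7 + (3 + 0)*(-5 - 2)))*(-376) = 85 + (-4 + 6*sqrt(-7 + 3*(-7)))*(-376) = 85 + (-4 + 6*sqrt(-7 - 21))*(-376) = 85 + (-4 + 6*sqrt(-28))*(-376) = 85 + (-4 + 6*(2*I*sqrt(7)))*(-376) = 85 + (-4 + 12*I*sqrt(7))*(-376) = 85 + (1504 - 4512*I*sqrt(7)) = 1589 - 4512*I*sqrt(7)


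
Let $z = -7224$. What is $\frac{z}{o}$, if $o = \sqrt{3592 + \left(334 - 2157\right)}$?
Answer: $- \frac{7224 \sqrt{1769}}{1769} \approx -171.76$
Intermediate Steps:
$o = \sqrt{1769}$ ($o = \sqrt{3592 + \left(334 - 2157\right)} = \sqrt{3592 - 1823} = \sqrt{1769} \approx 42.059$)
$\frac{z}{o} = - \frac{7224}{\sqrt{1769}} = - 7224 \frac{\sqrt{1769}}{1769} = - \frac{7224 \sqrt{1769}}{1769}$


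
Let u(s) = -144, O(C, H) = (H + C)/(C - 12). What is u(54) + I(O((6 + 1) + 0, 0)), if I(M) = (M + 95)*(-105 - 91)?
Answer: -92448/5 ≈ -18490.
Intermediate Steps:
O(C, H) = (C + H)/(-12 + C)
I(M) = -18620 - 196*M (I(M) = (95 + M)*(-196) = -18620 - 196*M)
u(54) + I(O((6 + 1) + 0, 0)) = -144 + (-18620 - 196*(((6 + 1) + 0) + 0)/(-12 + ((6 + 1) + 0))) = -144 + (-18620 - 196*((7 + 0) + 0)/(-12 + (7 + 0))) = -144 + (-18620 - 196*(7 + 0)/(-12 + 7)) = -144 + (-18620 - 196*7/(-5)) = -144 + (-18620 - (-196)*7/5) = -144 + (-18620 - 196*(-7/5)) = -144 + (-18620 + 1372/5) = -144 - 91728/5 = -92448/5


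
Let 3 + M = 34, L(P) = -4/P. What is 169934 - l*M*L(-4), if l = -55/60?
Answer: 2039549/12 ≈ 1.6996e+5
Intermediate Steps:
l = -11/12 (l = -55*1/60 = -11/12 ≈ -0.91667)
M = 31 (M = -3 + 34 = 31)
169934 - l*M*L(-4) = 169934 - (-11/12*31)*(-4/(-4)) = 169934 - (-341)*(-4*(-¼))/12 = 169934 - (-341)/12 = 169934 - 1*(-341/12) = 169934 + 341/12 = 2039549/12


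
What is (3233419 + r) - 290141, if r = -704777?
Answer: 2238501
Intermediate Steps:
(3233419 + r) - 290141 = (3233419 - 704777) - 290141 = 2528642 - 290141 = 2238501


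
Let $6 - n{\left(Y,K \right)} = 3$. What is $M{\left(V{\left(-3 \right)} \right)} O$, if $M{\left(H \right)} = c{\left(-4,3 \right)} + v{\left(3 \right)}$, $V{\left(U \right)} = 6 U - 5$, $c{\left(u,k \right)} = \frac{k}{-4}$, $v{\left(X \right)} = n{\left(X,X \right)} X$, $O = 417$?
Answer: $\frac{13761}{4} \approx 3440.3$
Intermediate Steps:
$n{\left(Y,K \right)} = 3$ ($n{\left(Y,K \right)} = 6 - 3 = 3$)
$v{\left(X \right)} = 3 X$
$c{\left(u,k \right)} = - \frac{k}{4}$ ($c{\left(u,k \right)} = k \left(- \frac{1}{4}\right) = - \frac{k}{4}$)
$V{\left(U \right)} = -5 + 6 U$
$M{\left(H \right)} = \frac{33}{4}$ ($M{\left(H \right)} = \left(- \frac{1}{4}\right) 3 + 3 \cdot 3 = - \frac{3}{4} + 9 = \frac{33}{4}$)
$M{\left(V{\left(-3 \right)} \right)} O = \frac{33}{4} \cdot 417 = \frac{13761}{4}$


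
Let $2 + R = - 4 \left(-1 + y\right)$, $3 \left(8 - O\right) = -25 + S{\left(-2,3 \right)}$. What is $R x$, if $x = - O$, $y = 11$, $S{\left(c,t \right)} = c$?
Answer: $714$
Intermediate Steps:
$O = 17$ ($O = 8 - \frac{-25 - 2}{3} = 8 - -9 = 8 + 9 = 17$)
$x = -17$ ($x = \left(-1\right) 17 = -17$)
$R = -42$ ($R = -2 - 4 \left(-1 + 11\right) = -2 - 40 = -42$)
$R x = \left(-42\right) \left(-17\right) = 714$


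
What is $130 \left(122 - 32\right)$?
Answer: $11700$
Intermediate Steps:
$130 \left(122 - 32\right) = 130 \cdot 90 = 11700$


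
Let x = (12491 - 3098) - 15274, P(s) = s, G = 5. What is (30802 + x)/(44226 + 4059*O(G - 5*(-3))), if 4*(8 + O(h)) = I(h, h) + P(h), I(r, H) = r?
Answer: 2769/5816 ≈ 0.47610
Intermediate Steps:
x = -5881 (x = 9393 - 15274 = -5881)
O(h) = -8 + h/2 (O(h) = -8 + (h + h)/4 = -8 + (2*h)/4 = -8 + h/2)
(30802 + x)/(44226 + 4059*O(G - 5*(-3))) = (30802 - 5881)/(44226 + 4059*(-8 + (5 - 5*(-3))/2)) = 24921/(44226 + 4059*(-8 + (5 + 15)/2)) = 24921/(44226 + 4059*(-8 + (½)*20)) = 24921/(44226 + 4059*(-8 + 10)) = 24921/(44226 + 4059*2) = 24921/(44226 + 8118) = 24921/52344 = 24921*(1/52344) = 2769/5816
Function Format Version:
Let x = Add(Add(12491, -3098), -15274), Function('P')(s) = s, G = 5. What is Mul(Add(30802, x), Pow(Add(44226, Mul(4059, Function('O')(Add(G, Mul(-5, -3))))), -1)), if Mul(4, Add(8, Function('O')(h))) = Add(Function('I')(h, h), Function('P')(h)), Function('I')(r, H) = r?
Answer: Rational(2769, 5816) ≈ 0.47610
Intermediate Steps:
x = -5881 (x = Add(9393, -15274) = -5881)
Function('O')(h) = Add(-8, Mul(Rational(1, 2), h)) (Function('O')(h) = Add(-8, Mul(Rational(1, 4), Add(h, h))) = Add(-8, Mul(Rational(1, 4), Mul(2, h))) = Add(-8, Mul(Rational(1, 2), h)))
Mul(Add(30802, x), Pow(Add(44226, Mul(4059, Function('O')(Add(G, Mul(-5, -3))))), -1)) = Mul(Add(30802, -5881), Pow(Add(44226, Mul(4059, Add(-8, Mul(Rational(1, 2), Add(5, Mul(-5, -3)))))), -1)) = Mul(24921, Pow(Add(44226, Mul(4059, Add(-8, Mul(Rational(1, 2), Add(5, 15))))), -1)) = Mul(24921, Pow(Add(44226, Mul(4059, Add(-8, Mul(Rational(1, 2), 20)))), -1)) = Mul(24921, Pow(Add(44226, Mul(4059, Add(-8, 10))), -1)) = Mul(24921, Pow(Add(44226, Mul(4059, 2)), -1)) = Mul(24921, Pow(Add(44226, 8118), -1)) = Mul(24921, Pow(52344, -1)) = Mul(24921, Rational(1, 52344)) = Rational(2769, 5816)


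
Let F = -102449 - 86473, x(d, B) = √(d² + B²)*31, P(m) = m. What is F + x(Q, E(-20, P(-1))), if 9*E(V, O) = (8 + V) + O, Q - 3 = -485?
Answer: -188922 + 31*√18818413/9 ≈ -1.7398e+5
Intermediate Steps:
Q = -482 (Q = 3 - 485 = -482)
E(V, O) = 8/9 + O/9 + V/9 (E(V, O) = ((8 + V) + O)/9 = (8 + O + V)/9 = 8/9 + O/9 + V/9)
x(d, B) = 31*√(B² + d²) (x(d, B) = √(B² + d²)*31 = 31*√(B² + d²))
F = -188922
F + x(Q, E(-20, P(-1))) = -188922 + 31*√((8/9 + (⅑)*(-1) + (⅑)*(-20))² + (-482)²) = -188922 + 31*√((8/9 - ⅑ - 20/9)² + 232324) = -188922 + 31*√((-13/9)² + 232324) = -188922 + 31*√(169/81 + 232324) = -188922 + 31*√(18818413/81) = -188922 + 31*(√18818413/9) = -188922 + 31*√18818413/9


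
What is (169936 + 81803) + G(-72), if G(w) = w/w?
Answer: 251740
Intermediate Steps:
G(w) = 1
(169936 + 81803) + G(-72) = (169936 + 81803) + 1 = 251739 + 1 = 251740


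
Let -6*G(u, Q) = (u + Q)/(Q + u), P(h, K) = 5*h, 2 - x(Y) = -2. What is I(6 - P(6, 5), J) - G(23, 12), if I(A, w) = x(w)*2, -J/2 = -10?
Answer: 49/6 ≈ 8.1667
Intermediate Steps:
x(Y) = 4 (x(Y) = 2 - 1*(-2) = 2 + 2 = 4)
J = 20 (J = -2*(-10) = 20)
I(A, w) = 8 (I(A, w) = 4*2 = 8)
G(u, Q) = -⅙ (G(u, Q) = -(u + Q)/(6*(Q + u)) = -(Q + u)/(6*(Q + u)) = -⅙*1 = -⅙)
I(6 - P(6, 5), J) - G(23, 12) = 8 - 1*(-⅙) = 8 + ⅙ = 49/6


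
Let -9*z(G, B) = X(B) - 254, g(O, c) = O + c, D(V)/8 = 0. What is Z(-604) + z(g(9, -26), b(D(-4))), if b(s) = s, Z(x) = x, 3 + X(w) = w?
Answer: -5179/9 ≈ -575.44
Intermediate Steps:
X(w) = -3 + w
D(V) = 0 (D(V) = 8*0 = 0)
z(G, B) = 257/9 - B/9 (z(G, B) = -((-3 + B) - 254)/9 = -(-257 + B)/9 = 257/9 - B/9)
Z(-604) + z(g(9, -26), b(D(-4))) = -604 + (257/9 - ⅑*0) = -604 + (257/9 + 0) = -604 + 257/9 = -5179/9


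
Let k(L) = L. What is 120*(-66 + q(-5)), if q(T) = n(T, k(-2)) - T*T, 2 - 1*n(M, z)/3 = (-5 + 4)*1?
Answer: -9840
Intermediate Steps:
n(M, z) = 9 (n(M, z) = 6 - 3*(-5 + 4) = 6 - (-3) = 6 - 3*(-1) = 6 + 3 = 9)
q(T) = 9 - T² (q(T) = 9 - T*T = 9 - T²)
120*(-66 + q(-5)) = 120*(-66 + (9 - 1*(-5)²)) = 120*(-66 + (9 - 1*25)) = 120*(-66 + (9 - 25)) = 120*(-66 - 16) = 120*(-82) = -9840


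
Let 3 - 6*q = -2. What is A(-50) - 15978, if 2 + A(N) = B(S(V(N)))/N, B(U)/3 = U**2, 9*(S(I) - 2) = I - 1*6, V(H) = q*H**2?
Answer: -116835398/6075 ≈ -19232.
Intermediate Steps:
q = 5/6 (q = 1/2 - 1/6*(-2) = 1/2 + 1/3 = 5/6 ≈ 0.83333)
V(H) = 5*H**2/6
S(I) = 4/3 + I/9 (S(I) = 2 + (I - 1*6)/9 = 2 + (I - 6)/9 = 2 + (-6 + I)/9 = 2 + (-2/3 + I/9) = 4/3 + I/9)
B(U) = 3*U**2
A(N) = -2 + 3*(4/3 + 5*N**2/54)**2/N (A(N) = -2 + (3*(4/3 + (5*N**2/6)/9)**2)/N = -2 + (3*(4/3 + 5*N**2/54)**2)/N = -2 + 3*(4/3 + 5*N**2/54)**2/N)
A(-50) - 15978 = (-2 + (1/972)*(72 + 5*(-50)**2)**2/(-50)) - 15978 = (-2 + (1/972)*(-1/50)*(72 + 5*2500)**2) - 15978 = (-2 + (1/972)*(-1/50)*(72 + 12500)**2) - 15978 = (-2 + (1/972)*(-1/50)*12572**2) - 15978 = (-2 + (1/972)*(-1/50)*158055184) - 15978 = (-2 - 19756898/6075) - 15978 = -19769048/6075 - 15978 = -116835398/6075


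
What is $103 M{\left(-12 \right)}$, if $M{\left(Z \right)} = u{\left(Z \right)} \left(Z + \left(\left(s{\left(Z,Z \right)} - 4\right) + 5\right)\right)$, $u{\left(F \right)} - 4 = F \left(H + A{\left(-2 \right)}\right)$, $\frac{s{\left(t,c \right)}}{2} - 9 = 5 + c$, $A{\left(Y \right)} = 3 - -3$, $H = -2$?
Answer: $31724$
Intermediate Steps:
$A{\left(Y \right)} = 6$ ($A{\left(Y \right)} = 3 + 3 = 6$)
$s{\left(t,c \right)} = 28 + 2 c$ ($s{\left(t,c \right)} = 18 + 2 \left(5 + c\right) = 18 + \left(10 + 2 c\right) = 28 + 2 c$)
$u{\left(F \right)} = 4 + 4 F$ ($u{\left(F \right)} = 4 + F \left(-2 + 6\right) = 4 + F 4 = 4 + 4 F$)
$M{\left(Z \right)} = \left(4 + 4 Z\right) \left(29 + 3 Z\right)$ ($M{\left(Z \right)} = \left(4 + 4 Z\right) \left(Z + \left(\left(\left(28 + 2 Z\right) - 4\right) + 5\right)\right) = \left(4 + 4 Z\right) \left(Z + \left(\left(24 + 2 Z\right) + 5\right)\right) = \left(4 + 4 Z\right) \left(Z + \left(29 + 2 Z\right)\right) = \left(4 + 4 Z\right) \left(29 + 3 Z\right)$)
$103 M{\left(-12 \right)} = 103 \cdot 4 \left(1 - 12\right) \left(29 + 3 \left(-12\right)\right) = 103 \cdot 4 \left(-11\right) \left(29 - 36\right) = 103 \cdot 4 \left(-11\right) \left(-7\right) = 103 \cdot 308 = 31724$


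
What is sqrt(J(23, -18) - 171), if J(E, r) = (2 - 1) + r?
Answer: 2*I*sqrt(47) ≈ 13.711*I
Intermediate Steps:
J(E, r) = 1 + r
sqrt(J(23, -18) - 171) = sqrt((1 - 18) - 171) = sqrt(-17 - 171) = sqrt(-188) = 2*I*sqrt(47)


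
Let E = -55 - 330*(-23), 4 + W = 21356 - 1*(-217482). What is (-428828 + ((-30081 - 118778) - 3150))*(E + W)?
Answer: -143100230853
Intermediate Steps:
W = 238834 (W = -4 + (21356 - 1*(-217482)) = -4 + (21356 + 217482) = -4 + 238838 = 238834)
E = 7535 (E = -55 + 7590 = 7535)
(-428828 + ((-30081 - 118778) - 3150))*(E + W) = (-428828 + ((-30081 - 118778) - 3150))*(7535 + 238834) = (-428828 + (-148859 - 3150))*246369 = (-428828 - 152009)*246369 = -580837*246369 = -143100230853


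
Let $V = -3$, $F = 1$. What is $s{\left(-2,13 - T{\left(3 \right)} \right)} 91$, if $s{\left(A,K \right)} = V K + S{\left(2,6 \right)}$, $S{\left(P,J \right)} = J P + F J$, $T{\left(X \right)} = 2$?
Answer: $-1365$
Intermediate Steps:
$S{\left(P,J \right)} = J + J P$ ($S{\left(P,J \right)} = J P + 1 J = J P + J = J + J P$)
$s{\left(A,K \right)} = 18 - 3 K$ ($s{\left(A,K \right)} = - 3 K + 6 \left(1 + 2\right) = - 3 K + 6 \cdot 3 = - 3 K + 18 = 18 - 3 K$)
$s{\left(-2,13 - T{\left(3 \right)} \right)} 91 = \left(18 - 3 \left(13 - 2\right)\right) 91 = \left(18 - 33\right) 91 = \left(-15\right) 91 = -1365$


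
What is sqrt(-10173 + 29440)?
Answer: sqrt(19267) ≈ 138.81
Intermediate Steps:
sqrt(-10173 + 29440) = sqrt(19267)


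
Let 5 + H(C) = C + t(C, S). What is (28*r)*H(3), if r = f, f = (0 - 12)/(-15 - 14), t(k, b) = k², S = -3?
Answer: 2352/29 ≈ 81.103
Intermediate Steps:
f = 12/29 (f = -12/(-29) = -12*(-1/29) = 12/29 ≈ 0.41379)
r = 12/29 ≈ 0.41379
H(C) = -5 + C + C² (H(C) = -5 + (C + C²) = -5 + C + C²)
(28*r)*H(3) = (28*(12/29))*(-5 + 3 + 3²) = 336*(-5 + 3 + 9)/29 = (336/29)*7 = 2352/29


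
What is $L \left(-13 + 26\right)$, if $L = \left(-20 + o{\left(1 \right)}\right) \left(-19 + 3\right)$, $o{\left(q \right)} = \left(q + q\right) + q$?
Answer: $3536$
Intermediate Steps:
$o{\left(q \right)} = 3 q$ ($o{\left(q \right)} = 2 q + q = 3 q$)
$L = 272$ ($L = \left(-20 + 3 \cdot 1\right) \left(-19 + 3\right) = \left(-20 + 3\right) \left(-16\right) = \left(-17\right) \left(-16\right) = 272$)
$L \left(-13 + 26\right) = 272 \left(-13 + 26\right) = 272 \cdot 13 = 3536$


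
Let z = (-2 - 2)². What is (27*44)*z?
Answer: 19008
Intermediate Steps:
z = 16 (z = (-4)² = 16)
(27*44)*z = (27*44)*16 = 1188*16 = 19008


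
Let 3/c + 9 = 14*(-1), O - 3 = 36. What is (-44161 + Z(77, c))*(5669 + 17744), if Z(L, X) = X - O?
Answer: -23801726039/23 ≈ -1.0349e+9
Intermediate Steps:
O = 39 (O = 3 + 36 = 39)
c = -3/23 (c = 3/(-9 + 14*(-1)) = 3/(-9 - 14) = 3/(-23) = 3*(-1/23) = -3/23 ≈ -0.13043)
Z(L, X) = -39 + X (Z(L, X) = X - 1*39 = X - 39 = -39 + X)
(-44161 + Z(77, c))*(5669 + 17744) = (-44161 + (-39 - 3/23))*(5669 + 17744) = (-44161 - 900/23)*23413 = -1016603/23*23413 = -23801726039/23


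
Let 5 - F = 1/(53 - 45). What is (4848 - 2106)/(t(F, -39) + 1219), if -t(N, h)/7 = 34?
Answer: 914/327 ≈ 2.7951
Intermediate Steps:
F = 39/8 (F = 5 - 1/(53 - 45) = 5 - 1/8 = 39/8 ≈ 4.8750)
t(N, h) = -238 (t(N, h) = -7*34 = -238)
(4848 - 2106)/(t(F, -39) + 1219) = (4848 - 2106)/(-238 + 1219) = 2742/981 = 2742*(1/981) = 914/327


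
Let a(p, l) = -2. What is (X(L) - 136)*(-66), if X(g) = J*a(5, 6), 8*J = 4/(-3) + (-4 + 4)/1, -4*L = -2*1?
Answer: 8954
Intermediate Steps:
L = ½ (L = -(-1)/2 = -¼*(-2) = ½ ≈ 0.50000)
J = -⅙ (J = (4/(-3) + (-4 + 4)/1)/8 = (4*(-⅓) + 0*1)/8 = (-4/3 + 0)/8 = (⅛)*(-4/3) = -⅙ ≈ -0.16667)
X(g) = ⅓ (X(g) = -⅙*(-2) = ⅓)
(X(L) - 136)*(-66) = (⅓ - 136)*(-66) = -407/3*(-66) = 8954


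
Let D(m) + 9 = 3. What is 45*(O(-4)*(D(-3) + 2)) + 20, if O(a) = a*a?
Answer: -2860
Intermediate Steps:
O(a) = a²
D(m) = -6 (D(m) = -9 + 3 = -6)
45*(O(-4)*(D(-3) + 2)) + 20 = 45*((-4)²*(-6 + 2)) + 20 = 45*(16*(-4)) + 20 = 45*(-64) + 20 = -2880 + 20 = -2860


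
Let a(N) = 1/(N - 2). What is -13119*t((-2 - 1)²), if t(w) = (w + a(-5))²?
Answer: -50429436/49 ≈ -1.0292e+6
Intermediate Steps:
a(N) = 1/(-2 + N)
t(w) = (-⅐ + w)² (t(w) = (w + 1/(-2 - 5))² = (w + 1/(-7))² = (w - ⅐)² = (-⅐ + w)²)
-13119*t((-2 - 1)²) = -13119*(-1 + 7*(-2 - 1)²)²/49 = -13119*(-1 + 7*(-3)²)²/49 = -13119*(-1 + 7*9)²/49 = -13119*(-1 + 63)²/49 = -13119*62²/49 = -13119*3844/49 = -50429436/49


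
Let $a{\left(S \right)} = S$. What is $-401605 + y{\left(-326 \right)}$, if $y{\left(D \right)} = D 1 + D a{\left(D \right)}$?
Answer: $-295655$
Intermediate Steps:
$y{\left(D \right)} = D + D^{2}$ ($y{\left(D \right)} = D 1 + D D = D + D^{2}$)
$-401605 + y{\left(-326 \right)} = -401605 - 326 \left(1 - 326\right) = -401605 - -105950 = -401605 + 105950 = -295655$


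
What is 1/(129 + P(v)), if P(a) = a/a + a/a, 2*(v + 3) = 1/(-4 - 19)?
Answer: 1/131 ≈ 0.0076336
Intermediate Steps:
v = -139/46 (v = -3 + 1/(2*(-4 - 19)) = -3 + (1/2)/(-23) = -3 + (1/2)*(-1/23) = -3 - 1/46 = -139/46 ≈ -3.0217)
P(a) = 2 (P(a) = 1 + 1 = 2)
1/(129 + P(v)) = 1/(129 + 2) = 1/131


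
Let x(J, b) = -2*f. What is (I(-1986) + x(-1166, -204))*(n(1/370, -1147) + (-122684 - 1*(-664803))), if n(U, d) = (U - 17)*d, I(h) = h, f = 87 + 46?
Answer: -6323783774/5 ≈ -1.2648e+9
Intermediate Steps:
f = 133
n(U, d) = d*(-17 + U) (n(U, d) = (-17 + U)*d = d*(-17 + U))
x(J, b) = -266 (x(J, b) = -2*133 = -266)
(I(-1986) + x(-1166, -204))*(n(1/370, -1147) + (-122684 - 1*(-664803))) = (-1986 - 266)*(-1147*(-17 + 1/370) + (-122684 - 1*(-664803))) = -2252*(-1147*(-17 + 1/370) + (-122684 + 664803)) = -2252*(-1147*(-6289/370) + 542119) = -2252*(194959/10 + 542119) = -2252*5616149/10 = -6323783774/5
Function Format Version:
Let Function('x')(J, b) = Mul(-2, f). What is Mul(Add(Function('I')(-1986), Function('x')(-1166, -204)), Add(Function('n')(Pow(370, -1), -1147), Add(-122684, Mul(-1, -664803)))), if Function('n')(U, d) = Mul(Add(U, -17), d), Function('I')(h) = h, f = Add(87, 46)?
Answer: Rational(-6323783774, 5) ≈ -1.2648e+9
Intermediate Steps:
f = 133
Function('n')(U, d) = Mul(d, Add(-17, U)) (Function('n')(U, d) = Mul(Add(-17, U), d) = Mul(d, Add(-17, U)))
Function('x')(J, b) = -266 (Function('x')(J, b) = Mul(-2, 133) = -266)
Mul(Add(Function('I')(-1986), Function('x')(-1166, -204)), Add(Function('n')(Pow(370, -1), -1147), Add(-122684, Mul(-1, -664803)))) = Mul(Add(-1986, -266), Add(Mul(-1147, Add(-17, Pow(370, -1))), Add(-122684, Mul(-1, -664803)))) = Mul(-2252, Add(Mul(-1147, Add(-17, Rational(1, 370))), Add(-122684, 664803))) = Mul(-2252, Add(Mul(-1147, Rational(-6289, 370)), 542119)) = Mul(-2252, Add(Rational(194959, 10), 542119)) = Mul(-2252, Rational(5616149, 10)) = Rational(-6323783774, 5)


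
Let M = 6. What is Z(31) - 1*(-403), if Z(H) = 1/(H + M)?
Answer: 14912/37 ≈ 403.03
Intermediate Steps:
Z(H) = 1/(6 + H) (Z(H) = 1/(H + 6) = 1/(6 + H))
Z(31) - 1*(-403) = 1/(6 + 31) - 1*(-403) = 1/37 + 403 = 14912/37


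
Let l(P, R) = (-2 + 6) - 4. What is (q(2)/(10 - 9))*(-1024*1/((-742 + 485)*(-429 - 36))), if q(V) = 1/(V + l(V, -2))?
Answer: -512/119505 ≈ -0.0042843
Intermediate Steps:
l(P, R) = 0 (l(P, R) = 4 - 4 = 0)
q(V) = 1/V (q(V) = 1/(V + 0) = 1/V)
(q(2)/(10 - 9))*(-1024*1/((-742 + 485)*(-429 - 36))) = (1/(2*(10 - 9)))*(-1024*1/((-742 + 485)*(-429 - 36))) = ((½)/1)*(-1024/((-465*(-257)))) = ((½)*1)*(-1024/119505) = (-1024*1/119505)/2 = (½)*(-1024/119505) = -512/119505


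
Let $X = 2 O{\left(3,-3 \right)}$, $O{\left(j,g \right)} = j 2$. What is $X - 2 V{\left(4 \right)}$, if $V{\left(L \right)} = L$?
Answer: $4$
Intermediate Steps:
$O{\left(j,g \right)} = 2 j$
$X = 12$ ($X = 2 \cdot 2 \cdot 3 = 2 \cdot 6 = 12$)
$X - 2 V{\left(4 \right)} = 12 - 8 = 4$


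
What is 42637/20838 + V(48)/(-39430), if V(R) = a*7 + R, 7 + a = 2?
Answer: 420226504/205410585 ≈ 2.0458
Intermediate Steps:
a = -5 (a = -7 + 2 = -5)
V(R) = -35 + R (V(R) = -5*7 + R = -35 + R)
42637/20838 + V(48)/(-39430) = 42637/20838 + (-35 + 48)/(-39430) = 42637*(1/20838) + 13*(-1/39430) = 42637/20838 - 13/39430 = 420226504/205410585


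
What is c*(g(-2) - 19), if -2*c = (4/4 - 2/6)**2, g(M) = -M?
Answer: 34/9 ≈ 3.7778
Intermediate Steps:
c = -2/9 (c = -(4/4 - 2/6)**2/2 = -(4*(1/4) - 2*1/6)**2/2 = -(1 - 1/3)**2/2 = -(2/3)**2/2 = -1/2*4/9 = -2/9 ≈ -0.22222)
c*(g(-2) - 19) = -2*(-1*(-2) - 19)/9 = -2*(2 - 19)/9 = -2/9*(-17) = 34/9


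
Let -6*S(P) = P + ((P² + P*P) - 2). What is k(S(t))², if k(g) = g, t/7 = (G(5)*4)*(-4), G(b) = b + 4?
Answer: 1031360082481/9 ≈ 1.1460e+11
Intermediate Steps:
G(b) = 4 + b
t = -1008 (t = 7*(((4 + 5)*4)*(-4)) = 7*((9*4)*(-4)) = 7*(36*(-4)) = 7*(-144) = -1008)
S(P) = ⅓ - P²/3 - P/6 (S(P) = -(P + ((P² + P*P) - 2))/6 = -(P + ((P² + P²) - 2))/6 = -(P + (2*P² - 2))/6 = -(P + (-2 + 2*P²))/6 = -(-2 + P + 2*P²)/6 = ⅓ - P²/3 - P/6)
k(S(t))² = (⅓ - ⅓*(-1008)² - ⅙*(-1008))² = (⅓ - ⅓*1016064 + 168)² = (⅓ - 338688 + 168)² = (-1015559/3)² = 1031360082481/9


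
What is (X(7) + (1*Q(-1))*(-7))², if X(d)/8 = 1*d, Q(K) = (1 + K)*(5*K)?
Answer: 3136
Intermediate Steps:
Q(K) = 5*K*(1 + K)
X(d) = 8*d (X(d) = 8*(1*d) = 8*d)
(X(7) + (1*Q(-1))*(-7))² = (8*7 + (1*(5*(-1)*(1 - 1)))*(-7))² = (56 + (1*(5*(-1)*0))*(-7))² = (56 + (1*0)*(-7))² = (56 + 0*(-7))² = (56 + 0)² = 56² = 3136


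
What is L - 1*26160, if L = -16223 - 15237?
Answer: -57620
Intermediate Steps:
L = -31460
L - 1*26160 = -31460 - 1*26160 = -31460 - 26160 = -57620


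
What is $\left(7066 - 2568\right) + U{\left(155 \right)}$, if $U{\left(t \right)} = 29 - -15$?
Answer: $4542$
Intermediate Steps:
$U{\left(t \right)} = 44$ ($U{\left(t \right)} = 29 + 15 = 44$)
$\left(7066 - 2568\right) + U{\left(155 \right)} = \left(7066 - 2568\right) + 44 = 4498 + 44 = 4542$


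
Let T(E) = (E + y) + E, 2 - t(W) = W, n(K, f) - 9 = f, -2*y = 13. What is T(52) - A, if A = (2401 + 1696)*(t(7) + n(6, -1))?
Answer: -24387/2 ≈ -12194.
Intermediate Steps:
y = -13/2 (y = -½*13 = -13/2 ≈ -6.5000)
n(K, f) = 9 + f
t(W) = 2 - W
T(E) = -13/2 + 2*E (T(E) = (E - 13/2) + E = (-13/2 + E) + E = -13/2 + 2*E)
A = 12291 (A = (2401 + 1696)*((2 - 1*7) + (9 - 1)) = 4097*((2 - 7) + 8) = 4097*(-5 + 8) = 4097*3 = 12291)
T(52) - A = (-13/2 + 2*52) - 1*12291 = (-13/2 + 104) - 12291 = 195/2 - 12291 = -24387/2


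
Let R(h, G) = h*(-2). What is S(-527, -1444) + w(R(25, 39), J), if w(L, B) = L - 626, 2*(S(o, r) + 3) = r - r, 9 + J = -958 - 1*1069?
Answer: -679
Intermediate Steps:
J = -2036 (J = -9 + (-958 - 1*1069) = -9 + (-958 - 1069) = -9 - 2027 = -2036)
S(o, r) = -3 (S(o, r) = -3 + (r - r)/2 = -3 + (½)*0 = -3 + 0 = -3)
R(h, G) = -2*h
w(L, B) = -626 + L
S(-527, -1444) + w(R(25, 39), J) = -3 + (-626 - 2*25) = -3 + (-626 - 50) = -3 - 676 = -679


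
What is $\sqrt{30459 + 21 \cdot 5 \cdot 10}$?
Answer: $9 \sqrt{389} \approx 177.51$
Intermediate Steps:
$\sqrt{30459 + 21 \cdot 5 \cdot 10} = \sqrt{30459 + 105 \cdot 10} = \sqrt{30459 + 1050} = \sqrt{31509} = 9 \sqrt{389}$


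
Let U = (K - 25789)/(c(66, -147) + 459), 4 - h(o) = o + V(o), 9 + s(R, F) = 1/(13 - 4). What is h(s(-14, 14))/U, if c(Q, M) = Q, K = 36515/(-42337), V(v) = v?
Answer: -363039775/818899056 ≈ -0.44333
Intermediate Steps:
K = -36515/42337 (K = 36515*(-1/42337) = -36515/42337 ≈ -0.86248)
s(R, F) = -80/9 (s(R, F) = -9 + 1/(13 - 4) = -9 + 1/9 = -9 + ⅑ = -80/9)
h(o) = 4 - 2*o (h(o) = 4 - (o + o) = 4 - 2*o)
U = -363955136/7408975 (U = (-36515/42337 - 25789)/(66 + 459) = -1091865408/42337/525 = -1091865408/42337*1/525 = -363955136/7408975 ≈ -49.124)
h(s(-14, 14))/U = (4 - 2*(-80/9))/(-363955136/7408975) = (4 + 160/9)*(-7408975/363955136) = (196/9)*(-7408975/363955136) = -363039775/818899056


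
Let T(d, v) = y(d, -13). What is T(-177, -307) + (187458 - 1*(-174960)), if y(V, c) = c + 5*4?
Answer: 362425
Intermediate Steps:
y(V, c) = 20 + c (y(V, c) = c + 20 = 20 + c)
T(d, v) = 7 (T(d, v) = 20 - 13 = 7)
T(-177, -307) + (187458 - 1*(-174960)) = 7 + (187458 - 1*(-174960)) = 7 + (187458 + 174960) = 7 + 362418 = 362425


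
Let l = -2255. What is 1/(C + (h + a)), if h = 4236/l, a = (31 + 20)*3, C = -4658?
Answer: -2255/10163011 ≈ -0.00022188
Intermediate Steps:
a = 153 (a = 51*3 = 153)
h = -4236/2255 (h = 4236/(-2255) = 4236*(-1/2255) = -4236/2255 ≈ -1.8785)
1/(C + (h + a)) = 1/(-4658 + (-4236/2255 + 153)) = 1/(-4658 + 340779/2255) = 1/(-10163011/2255) = -2255/10163011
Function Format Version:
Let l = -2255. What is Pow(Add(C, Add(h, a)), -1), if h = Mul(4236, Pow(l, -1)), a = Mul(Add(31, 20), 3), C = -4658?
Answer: Rational(-2255, 10163011) ≈ -0.00022188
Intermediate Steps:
a = 153 (a = Mul(51, 3) = 153)
h = Rational(-4236, 2255) (h = Mul(4236, Pow(-2255, -1)) = Mul(4236, Rational(-1, 2255)) = Rational(-4236, 2255) ≈ -1.8785)
Pow(Add(C, Add(h, a)), -1) = Pow(Add(-4658, Add(Rational(-4236, 2255), 153)), -1) = Pow(Add(-4658, Rational(340779, 2255)), -1) = Pow(Rational(-10163011, 2255), -1) = Rational(-2255, 10163011)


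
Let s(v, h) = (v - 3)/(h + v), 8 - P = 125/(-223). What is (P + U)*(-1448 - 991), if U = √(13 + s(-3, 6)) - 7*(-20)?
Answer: -80801631/223 - 2439*√11 ≈ -3.7043e+5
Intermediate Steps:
P = 1909/223 (P = 8 - 125/(-223) = 8 - 125*(-1)/223 = 8 - 1*(-125/223) = 8 + 125/223 = 1909/223 ≈ 8.5605)
s(v, h) = (-3 + v)/(h + v)
U = 140 + √11 (U = √(13 + (-3 - 3)/(6 - 3)) - 7*(-20) = √(13 - 6/3) + 140 = √(13 + (⅓)*(-6)) + 140 = √(13 - 2) + 140 = √11 + 140 = 140 + √11 ≈ 143.32)
(P + U)*(-1448 - 991) = (1909/223 + (140 + √11))*(-1448 - 991) = (33129/223 + √11)*(-2439) = -80801631/223 - 2439*√11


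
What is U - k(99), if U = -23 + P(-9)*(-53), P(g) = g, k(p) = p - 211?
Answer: 566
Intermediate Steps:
k(p) = -211 + p
U = 454 (U = -23 - 9*(-53) = -23 + 477 = 454)
U - k(99) = 454 - (-211 + 99) = 454 - 1*(-112) = 454 + 112 = 566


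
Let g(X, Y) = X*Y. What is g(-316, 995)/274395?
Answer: -62884/54879 ≈ -1.1459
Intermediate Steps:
g(-316, 995)/274395 = -316*995/274395 = -314420*1/274395 = -62884/54879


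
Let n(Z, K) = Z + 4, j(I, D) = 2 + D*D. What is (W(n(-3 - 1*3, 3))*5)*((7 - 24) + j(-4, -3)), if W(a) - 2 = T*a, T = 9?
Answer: 480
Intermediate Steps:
j(I, D) = 2 + D²
n(Z, K) = 4 + Z
W(a) = 2 + 9*a
(W(n(-3 - 1*3, 3))*5)*((7 - 24) + j(-4, -3)) = ((2 + 9*(4 + (-3 - 1*3)))*5)*((7 - 24) + (2 + (-3)²)) = ((2 + 9*(4 + (-3 - 3)))*5)*(-17 + (2 + 9)) = ((2 + 9*(4 - 6))*5)*(-17 + 11) = ((2 + 9*(-2))*5)*(-6) = ((2 - 18)*5)*(-6) = -16*5*(-6) = -80*(-6) = 480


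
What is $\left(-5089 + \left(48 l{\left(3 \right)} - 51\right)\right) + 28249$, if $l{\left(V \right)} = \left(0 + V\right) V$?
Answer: $23541$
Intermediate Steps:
$l{\left(V \right)} = V^{2}$ ($l{\left(V \right)} = V V = V^{2}$)
$\left(-5089 + \left(48 l{\left(3 \right)} - 51\right)\right) + 28249 = \left(-5089 - \left(51 - 48 \cdot 3^{2}\right)\right) + 28249 = \left(-5089 + \left(48 \cdot 9 - 51\right)\right) + 28249 = \left(-5089 + \left(432 - 51\right)\right) + 28249 = \left(-5089 + 381\right) + 28249 = -4708 + 28249 = 23541$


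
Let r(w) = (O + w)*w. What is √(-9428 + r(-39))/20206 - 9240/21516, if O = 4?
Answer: -70/163 + I*√8063/20206 ≈ -0.42945 + 0.0044439*I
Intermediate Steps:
r(w) = w*(4 + w) (r(w) = (4 + w)*w = w*(4 + w))
√(-9428 + r(-39))/20206 - 9240/21516 = √(-9428 - 39*(4 - 39))/20206 - 9240/21516 = √(-9428 - 39*(-35))*(1/20206) - 9240*1/21516 = √(-9428 + 1365)*(1/20206) - 70/163 = √(-8063)*(1/20206) - 70/163 = (I*√8063)*(1/20206) - 70/163 = I*√8063/20206 - 70/163 = -70/163 + I*√8063/20206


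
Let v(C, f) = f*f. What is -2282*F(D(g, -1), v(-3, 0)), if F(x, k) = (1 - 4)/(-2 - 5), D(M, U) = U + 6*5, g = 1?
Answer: -978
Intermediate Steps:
v(C, f) = f²
D(M, U) = 30 + U (D(M, U) = U + 30 = 30 + U)
F(x, k) = 3/7 (F(x, k) = -3/(-7) = -3*(-⅐) = 3/7)
-2282*F(D(g, -1), v(-3, 0)) = -2282*3/7 = -978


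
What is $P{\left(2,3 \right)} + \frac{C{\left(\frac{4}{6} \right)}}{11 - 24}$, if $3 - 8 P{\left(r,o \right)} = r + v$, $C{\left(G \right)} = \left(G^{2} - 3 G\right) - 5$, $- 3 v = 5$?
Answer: $\frac{98}{117} \approx 0.83761$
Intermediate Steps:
$v = - \frac{5}{3}$ ($v = \left(- \frac{1}{3}\right) 5 = - \frac{5}{3} \approx -1.6667$)
$C{\left(G \right)} = -5 + G^{2} - 3 G$
$P{\left(r,o \right)} = \frac{7}{12} - \frac{r}{8}$ ($P{\left(r,o \right)} = \frac{3}{8} - \frac{r - \frac{5}{3}}{8} = \frac{3}{8} - \frac{- \frac{5}{3} + r}{8} = \frac{3}{8} - \left(- \frac{5}{24} + \frac{r}{8}\right) = \frac{7}{12} - \frac{r}{8}$)
$P{\left(2,3 \right)} + \frac{C{\left(\frac{4}{6} \right)}}{11 - 24} = \left(\frac{7}{12} - \frac{1}{4}\right) + \frac{-5 + \left(\frac{4}{6}\right)^{2} - 3 \cdot \frac{4}{6}}{11 - 24} = \left(\frac{7}{12} - \frac{1}{4}\right) + \frac{-5 + \left(4 \cdot \frac{1}{6}\right)^{2} - 3 \cdot 4 \cdot \frac{1}{6}}{-13} = \frac{1}{3} + \left(-5 + \left(\frac{2}{3}\right)^{2} - 2\right) \left(- \frac{1}{13}\right) = \frac{1}{3} + \left(-5 + \frac{4}{9} - 2\right) \left(- \frac{1}{13}\right) = \frac{1}{3} - - \frac{59}{117} = \frac{1}{3} + \frac{59}{117} = \frac{98}{117}$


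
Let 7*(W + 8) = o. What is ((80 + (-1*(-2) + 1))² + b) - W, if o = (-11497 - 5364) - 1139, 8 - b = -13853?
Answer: 163306/7 ≈ 23329.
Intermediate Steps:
b = 13861 (b = 8 - 1*(-13853) = 8 + 13853 = 13861)
o = -18000 (o = -16861 - 1139 = -18000)
W = -18056/7 (W = -8 + (⅐)*(-18000) = -8 - 18000/7 = -18056/7 ≈ -2579.4)
((80 + (-1*(-2) + 1))² + b) - W = ((80 + (-1*(-2) + 1))² + 13861) - 1*(-18056/7) = ((80 + (2 + 1))² + 13861) + 18056/7 = ((80 + 3)² + 13861) + 18056/7 = (83² + 13861) + 18056/7 = (6889 + 13861) + 18056/7 = 20750 + 18056/7 = 163306/7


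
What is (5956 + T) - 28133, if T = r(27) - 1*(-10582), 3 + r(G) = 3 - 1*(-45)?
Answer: -11550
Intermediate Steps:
r(G) = 45 (r(G) = -3 + (3 - 1*(-45)) = -3 + (3 + 45) = -3 + 48 = 45)
T = 10627 (T = 45 - 1*(-10582) = 45 + 10582 = 10627)
(5956 + T) - 28133 = (5956 + 10627) - 28133 = 16583 - 28133 = -11550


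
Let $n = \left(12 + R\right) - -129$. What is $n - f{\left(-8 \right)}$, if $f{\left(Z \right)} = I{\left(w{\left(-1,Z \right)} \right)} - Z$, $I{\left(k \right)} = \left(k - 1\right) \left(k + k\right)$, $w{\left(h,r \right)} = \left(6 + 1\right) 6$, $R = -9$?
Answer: $-3320$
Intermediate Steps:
$n = 132$ ($n = \left(12 - 9\right) - -129 = 3 + 129 = 132$)
$w{\left(h,r \right)} = 42$ ($w{\left(h,r \right)} = 7 \cdot 6 = 42$)
$I{\left(k \right)} = 2 k \left(-1 + k\right)$ ($I{\left(k \right)} = \left(-1 + k\right) 2 k = 2 k \left(-1 + k\right)$)
$f{\left(Z \right)} = 3444 - Z$ ($f{\left(Z \right)} = 2 \cdot 42 \left(-1 + 42\right) - Z = 2 \cdot 42 \cdot 41 - Z = 3444 - Z$)
$n - f{\left(-8 \right)} = 132 - \left(3444 - -8\right) = 132 - \left(3444 + 8\right) = 132 - 3452 = -3320$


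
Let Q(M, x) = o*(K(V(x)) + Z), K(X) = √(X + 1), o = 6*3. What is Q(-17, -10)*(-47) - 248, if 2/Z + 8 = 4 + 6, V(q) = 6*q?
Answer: -1094 - 846*I*√59 ≈ -1094.0 - 6498.3*I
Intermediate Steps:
Z = 1 (Z = 2/(-8 + (4 + 6)) = 2/(-8 + 10) = 2/2 = 2*(½) = 1)
o = 18
K(X) = √(1 + X)
Q(M, x) = 18 + 18*√(1 + 6*x) (Q(M, x) = 18*(√(1 + 6*x) + 1) = 18*(1 + √(1 + 6*x)) = 18 + 18*√(1 + 6*x))
Q(-17, -10)*(-47) - 248 = (18 + 18*√(1 + 6*(-10)))*(-47) - 248 = (18 + 18*√(1 - 60))*(-47) - 248 = (18 + 18*√(-59))*(-47) - 248 = (18 + 18*(I*√59))*(-47) - 248 = (18 + 18*I*√59)*(-47) - 248 = (-846 - 846*I*√59) - 248 = -1094 - 846*I*√59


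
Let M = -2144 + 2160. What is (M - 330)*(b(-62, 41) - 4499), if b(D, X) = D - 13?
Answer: 1436236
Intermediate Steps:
b(D, X) = -13 + D
M = 16
(M - 330)*(b(-62, 41) - 4499) = (16 - 330)*((-13 - 62) - 4499) = -314*(-75 - 4499) = -314*(-4574) = 1436236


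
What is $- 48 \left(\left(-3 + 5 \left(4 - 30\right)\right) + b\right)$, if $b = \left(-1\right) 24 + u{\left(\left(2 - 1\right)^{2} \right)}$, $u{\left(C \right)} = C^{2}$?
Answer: $7488$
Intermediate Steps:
$b = -23$ ($b = \left(-1\right) 24 + \left(\left(2 - 1\right)^{2}\right)^{2} = -24 + \left(1^{2}\right)^{2} = -24 + 1^{2} = -24 + 1 = -23$)
$- 48 \left(\left(-3 + 5 \left(4 - 30\right)\right) + b\right) = - 48 \left(\left(-3 + 5 \left(4 - 30\right)\right) - 23\right) = - 48 \left(\left(-3 + 5 \left(-26\right)\right) - 23\right) = - 48 \left(\left(-3 - 130\right) - 23\right) = - 48 \left(-133 - 23\right) = \left(-48\right) \left(-156\right) = 7488$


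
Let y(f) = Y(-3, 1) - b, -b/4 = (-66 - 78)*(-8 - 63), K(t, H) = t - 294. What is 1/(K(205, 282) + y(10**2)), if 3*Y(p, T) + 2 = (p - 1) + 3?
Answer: 1/40806 ≈ 2.4506e-5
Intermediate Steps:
K(t, H) = -294 + t
Y(p, T) = p/3 (Y(p, T) = -2/3 + ((p - 1) + 3)/3 = -2/3 + ((-1 + p) + 3)/3 = -2/3 + (2 + p)/3 = -2/3 + (2/3 + p/3) = p/3)
b = -40896 (b = -4*(-66 - 78)*(-8 - 63) = -(-576)*(-71) = -4*10224 = -40896)
y(f) = 40895 (y(f) = (1/3)*(-3) - 1*(-40896) = -1 + 40896 = 40895)
1/(K(205, 282) + y(10**2)) = 1/((-294 + 205) + 40895) = 1/(-89 + 40895) = 1/40806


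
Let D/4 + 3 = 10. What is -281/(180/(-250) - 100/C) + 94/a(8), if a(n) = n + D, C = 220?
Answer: 1406131/5814 ≈ 241.85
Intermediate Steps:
D = 28 (D = -12 + 4*10 = -12 + 40 = 28)
a(n) = 28 + n (a(n) = n + 28 = 28 + n)
-281/(180/(-250) - 100/C) + 94/a(8) = -281/(180/(-250) - 100/220) + 94/(28 + 8) = -281/(180*(-1/250) - 100*1/220) + 94/36 = -281/(-18/25 - 5/11) + 94*(1/36) = -281/(-323/275) + 47/18 = -281*(-275/323) + 47/18 = 77275/323 + 47/18 = 1406131/5814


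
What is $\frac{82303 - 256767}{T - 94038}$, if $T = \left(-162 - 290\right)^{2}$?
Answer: $- \frac{87232}{55133} \approx -1.5822$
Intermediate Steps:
$T = 204304$ ($T = \left(-452\right)^{2} = 204304$)
$\frac{82303 - 256767}{T - 94038} = \frac{82303 - 256767}{204304 - 94038} = - \frac{174464}{110266} = \left(-174464\right) \frac{1}{110266} = - \frac{87232}{55133}$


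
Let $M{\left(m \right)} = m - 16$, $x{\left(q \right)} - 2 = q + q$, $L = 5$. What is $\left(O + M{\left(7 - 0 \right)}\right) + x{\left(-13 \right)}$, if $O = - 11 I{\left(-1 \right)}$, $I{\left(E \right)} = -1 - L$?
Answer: $33$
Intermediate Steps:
$I{\left(E \right)} = -6$ ($I{\left(E \right)} = -1 - 5 = -6$)
$x{\left(q \right)} = 2 + 2 q$ ($x{\left(q \right)} = 2 + \left(q + q\right) = 2 + 2 q$)
$M{\left(m \right)} = -16 + m$
$O = 66$ ($O = \left(-11\right) \left(-6\right) = 66$)
$\left(O + M{\left(7 - 0 \right)}\right) + x{\left(-13 \right)} = \left(66 + \left(-16 + \left(7 - 0\right)\right)\right) + \left(2 + 2 \left(-13\right)\right) = \left(66 + \left(-16 + \left(7 + 0\right)\right)\right) + \left(2 - 26\right) = \left(66 + \left(-16 + 7\right)\right) - 24 = \left(66 - 9\right) - 24 = 57 - 24 = 33$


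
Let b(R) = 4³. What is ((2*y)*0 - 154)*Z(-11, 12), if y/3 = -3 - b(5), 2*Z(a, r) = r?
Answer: -924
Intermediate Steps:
b(R) = 64
Z(a, r) = r/2
y = -201 (y = 3*(-3 - 1*64) = 3*(-3 - 64) = 3*(-67) = -201)
((2*y)*0 - 154)*Z(-11, 12) = ((2*(-201))*0 - 154)*((½)*12) = (-402*0 - 154)*6 = (0 - 154)*6 = -154*6 = -924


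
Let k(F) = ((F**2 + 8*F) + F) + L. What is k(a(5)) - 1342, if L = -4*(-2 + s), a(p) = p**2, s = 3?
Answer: -496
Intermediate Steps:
L = -4 (L = -4*(-2 + 3) = -4*1 = -4)
k(F) = -4 + F**2 + 9*F (k(F) = ((F**2 + 8*F) + F) - 4 = (F**2 + 9*F) - 4 = -4 + F**2 + 9*F)
k(a(5)) - 1342 = (-4 + (5**2)**2 + 9*5**2) - 1342 = (-4 + 25**2 + 9*25) - 1342 = (-4 + 625 + 225) - 1342 = 846 - 1342 = -496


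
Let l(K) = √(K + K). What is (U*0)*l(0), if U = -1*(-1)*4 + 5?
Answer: 0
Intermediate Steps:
l(K) = √2*√K (l(K) = √(2*K) = √2*√K)
U = 9 (U = 1*4 + 5 = 4 + 5 = 9)
(U*0)*l(0) = (9*0)*(√2*√0) = 0*(√2*0) = 0*0 = 0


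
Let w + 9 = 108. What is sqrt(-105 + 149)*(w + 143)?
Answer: 484*sqrt(11) ≈ 1605.2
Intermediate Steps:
w = 99 (w = -9 + 108 = 99)
sqrt(-105 + 149)*(w + 143) = sqrt(-105 + 149)*(99 + 143) = sqrt(44)*242 = (2*sqrt(11))*242 = 484*sqrt(11)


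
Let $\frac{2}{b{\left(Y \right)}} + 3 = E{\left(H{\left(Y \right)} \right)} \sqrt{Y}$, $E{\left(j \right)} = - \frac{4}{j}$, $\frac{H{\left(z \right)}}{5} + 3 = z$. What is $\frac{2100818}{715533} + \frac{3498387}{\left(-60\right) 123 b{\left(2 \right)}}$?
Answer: $\frac{837849123277}{1173474120} - \frac{1166129 \sqrt{2}}{6150} \approx 445.83$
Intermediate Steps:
$H{\left(z \right)} = -15 + 5 z$
$b{\left(Y \right)} = \frac{2}{-3 - \frac{4 \sqrt{Y}}{-15 + 5 Y}}$ ($b{\left(Y \right)} = \frac{2}{-3 + - \frac{4}{-15 + 5 Y} \sqrt{Y}} = \frac{2}{-3 - \frac{4 \sqrt{Y}}{-15 + 5 Y}}$)
$\frac{2100818}{715533} + \frac{3498387}{\left(-60\right) 123 b{\left(2 \right)}} = \frac{2100818}{715533} + \frac{3498387}{\left(-60\right) 123 \frac{10 \left(-3 + 2\right)}{45 - 30 - 4 \sqrt{2}}} = 2100818 \cdot \frac{1}{715533} + \frac{3498387}{\left(-7380\right) 10 \frac{1}{45 - 30 - 4 \sqrt{2}} \left(-1\right)} = \frac{2100818}{715533} + \frac{3498387}{\left(-7380\right) 10 \frac{1}{15 - 4 \sqrt{2}} \left(-1\right)} = \frac{2100818}{715533} + \frac{3498387}{\left(-7380\right) \left(- \frac{10}{15 - 4 \sqrt{2}}\right)} = \frac{2100818}{715533} + \frac{3498387}{73800 \frac{1}{15 - 4 \sqrt{2}}} = \frac{2100818}{715533} + 3498387 \left(\frac{1}{4920} - \frac{\sqrt{2}}{18450}\right) = \frac{2100818}{715533} + \left(\frac{1166129}{1640} - \frac{1166129 \sqrt{2}}{6150}\right) = \frac{837849123277}{1173474120} - \frac{1166129 \sqrt{2}}{6150}$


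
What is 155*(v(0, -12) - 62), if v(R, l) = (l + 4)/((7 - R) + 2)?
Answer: -87730/9 ≈ -9747.8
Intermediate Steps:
v(R, l) = (4 + l)/(9 - R)
155*(v(0, -12) - 62) = 155*((-4 - 1*(-12))/(-9 + 0) - 62) = 155*((-4 + 12)/(-9) - 62) = 155*(-⅑*8 - 62) = 155*(-8/9 - 62) = 155*(-566/9) = -87730/9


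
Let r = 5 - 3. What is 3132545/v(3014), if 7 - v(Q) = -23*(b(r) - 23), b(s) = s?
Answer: -3132545/476 ≈ -6581.0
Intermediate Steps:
r = 2
v(Q) = -476 (v(Q) = 7 - (-23)*(2 - 23) = 7 - (-23)*(-21) = 7 - 1*483 = 7 - 483 = -476)
3132545/v(3014) = 3132545/(-476) = 3132545*(-1/476) = -3132545/476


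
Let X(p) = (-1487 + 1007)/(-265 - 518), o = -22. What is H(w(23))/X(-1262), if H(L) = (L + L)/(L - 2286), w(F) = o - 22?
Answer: 2871/46600 ≈ 0.061609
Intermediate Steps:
w(F) = -44 (w(F) = -22 - 22 = -44)
H(L) = 2*L/(-2286 + L) (H(L) = (2*L)/(-2286 + L) = 2*L/(-2286 + L))
X(p) = 160/261 (X(p) = -480/(-783) = -480*(-1/783) = 160/261)
H(w(23))/X(-1262) = (2*(-44)/(-2286 - 44))/(160/261) = (2*(-44)/(-2330))*(261/160) = (2*(-44)*(-1/2330))*(261/160) = (44/1165)*(261/160) = 2871/46600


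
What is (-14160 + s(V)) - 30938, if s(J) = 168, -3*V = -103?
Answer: -44930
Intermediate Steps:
V = 103/3 (V = -⅓*(-103) = 103/3 ≈ 34.333)
(-14160 + s(V)) - 30938 = (-14160 + 168) - 30938 = -13992 - 30938 = -44930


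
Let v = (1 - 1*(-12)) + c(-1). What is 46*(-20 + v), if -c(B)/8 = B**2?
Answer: -690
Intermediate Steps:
c(B) = -8*B**2
v = 5 (v = (1 - 1*(-12)) - 8*(-1)**2 = (1 + 12) - 8*1 = 13 - 8 = 5)
46*(-20 + v) = 46*(-20 + 5) = 46*(-15) = -690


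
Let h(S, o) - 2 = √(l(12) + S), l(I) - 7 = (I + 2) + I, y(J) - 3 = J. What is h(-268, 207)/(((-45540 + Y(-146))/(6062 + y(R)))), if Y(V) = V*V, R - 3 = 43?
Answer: -6111/12112 - 6111*I*√235/24224 ≈ -0.50454 - 3.8672*I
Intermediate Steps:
R = 46 (R = 3 + 43 = 46)
y(J) = 3 + J
l(I) = 9 + 2*I (l(I) = 7 + ((I + 2) + I) = 7 + ((2 + I) + I) = 7 + (2 + 2*I) = 9 + 2*I)
Y(V) = V²
h(S, o) = 2 + √(33 + S) (h(S, o) = 2 + √((9 + 2*12) + S) = 2 + √((9 + 24) + S) = 2 + √(33 + S))
h(-268, 207)/(((-45540 + Y(-146))/(6062 + y(R)))) = (2 + √(33 - 268))/(((-45540 + (-146)²)/(6062 + (3 + 46)))) = (2 + √(-235))/(((-45540 + 21316)/(6062 + 49))) = (2 + I*√235)/((-24224/6111)) = (2 + I*√235)/((-24224*1/6111)) = (2 + I*√235)/(-24224/6111) = (2 + I*√235)*(-6111/24224) = -6111/12112 - 6111*I*√235/24224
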